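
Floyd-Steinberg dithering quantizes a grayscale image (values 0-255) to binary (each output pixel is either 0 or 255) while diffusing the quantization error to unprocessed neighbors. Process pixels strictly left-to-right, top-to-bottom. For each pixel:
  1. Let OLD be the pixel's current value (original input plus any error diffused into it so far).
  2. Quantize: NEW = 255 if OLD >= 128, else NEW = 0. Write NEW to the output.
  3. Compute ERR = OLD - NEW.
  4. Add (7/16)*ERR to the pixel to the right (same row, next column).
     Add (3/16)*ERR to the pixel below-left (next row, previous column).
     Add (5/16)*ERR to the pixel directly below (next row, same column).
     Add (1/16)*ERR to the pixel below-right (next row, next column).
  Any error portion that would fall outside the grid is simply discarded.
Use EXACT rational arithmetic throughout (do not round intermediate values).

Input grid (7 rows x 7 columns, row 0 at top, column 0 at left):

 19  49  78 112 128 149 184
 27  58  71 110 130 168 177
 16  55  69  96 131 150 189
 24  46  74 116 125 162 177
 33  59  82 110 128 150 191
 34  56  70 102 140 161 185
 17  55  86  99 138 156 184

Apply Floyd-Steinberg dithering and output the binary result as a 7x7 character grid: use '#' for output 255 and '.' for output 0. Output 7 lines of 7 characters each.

(0,0): OLD=19 → NEW=0, ERR=19
(0,1): OLD=917/16 → NEW=0, ERR=917/16
(0,2): OLD=26387/256 → NEW=0, ERR=26387/256
(0,3): OLD=643461/4096 → NEW=255, ERR=-401019/4096
(0,4): OLD=5581475/65536 → NEW=0, ERR=5581475/65536
(0,5): OLD=195308149/1048576 → NEW=255, ERR=-72078731/1048576
(0,6): OLD=2582456627/16777216 → NEW=255, ERR=-1695733453/16777216
(1,0): OLD=11183/256 → NEW=0, ERR=11183/256
(1,1): OLD=236617/2048 → NEW=0, ERR=236617/2048
(1,2): OLD=9108349/65536 → NEW=255, ERR=-7603331/65536
(1,3): OLD=13384505/262144 → NEW=0, ERR=13384505/262144
(1,4): OLD=2683425163/16777216 → NEW=255, ERR=-1594764917/16777216
(1,5): OLD=12254580475/134217728 → NEW=0, ERR=12254580475/134217728
(1,6): OLD=388831253333/2147483648 → NEW=255, ERR=-158777076907/2147483648
(2,0): OLD=1681459/32768 → NEW=0, ERR=1681459/32768
(2,1): OLD=99123681/1048576 → NEW=0, ERR=99123681/1048576
(2,2): OLD=1524989155/16777216 → NEW=0, ERR=1524989155/16777216
(2,3): OLD=16998510987/134217728 → NEW=0, ERR=16998510987/134217728
(2,4): OLD=190067973051/1073741824 → NEW=255, ERR=-83736192069/1073741824
(2,5): OLD=4281559364137/34359738368 → NEW=0, ERR=4281559364137/34359738368
(2,6): OLD=124309770822831/549755813888 → NEW=255, ERR=-15877961718609/549755813888
(3,0): OLD=969057667/16777216 → NEW=0, ERR=969057667/16777216
(3,1): OLD=16248601799/134217728 → NEW=0, ERR=16248601799/134217728
(3,2): OLD=198668466437/1073741824 → NEW=255, ERR=-75135698683/1073741824
(3,3): OLD=498311525939/4294967296 → NEW=0, ERR=498311525939/4294967296
(3,4): OLD=100423428362627/549755813888 → NEW=255, ERR=-39764304178813/549755813888
(3,5): OLD=699317436990905/4398046511104 → NEW=255, ERR=-422184423340615/4398046511104
(3,6): OLD=9412897885927399/70368744177664 → NEW=255, ERR=-8531131879376921/70368744177664
(4,0): OLD=158375072461/2147483648 → NEW=0, ERR=158375072461/2147483648
(4,1): OLD=4108963404137/34359738368 → NEW=0, ERR=4108963404137/34359738368
(4,2): OLD=77940127461575/549755813888 → NEW=255, ERR=-62247605079865/549755813888
(4,3): OLD=346496991611325/4398046511104 → NEW=0, ERR=346496991611325/4398046511104
(4,4): OLD=4542911880703719/35184372088832 → NEW=255, ERR=-4429103001948441/35184372088832
(4,5): OLD=42419563558847399/1125899906842624 → NEW=0, ERR=42419563558847399/1125899906842624
(4,6): OLD=2947117297497639617/18014398509481984 → NEW=255, ERR=-1646554322420266303/18014398509481984
(5,0): OLD=43688593681483/549755813888 → NEW=0, ERR=43688593681483/549755813888
(5,1): OLD=490459820327705/4398046511104 → NEW=0, ERR=490459820327705/4398046511104
(5,2): OLD=3717282461049663/35184372088832 → NEW=0, ERR=3717282461049663/35184372088832
(5,3): OLD=40015298204908891/281474976710656 → NEW=255, ERR=-31760820856308389/281474976710656
(5,4): OLD=1140018247568133705/18014398509481984 → NEW=0, ERR=1140018247568133705/18014398509481984
(5,5): OLD=25285709836925958969/144115188075855872 → NEW=255, ERR=-11463663122417288391/144115188075855872
(5,6): OLD=285902846086334177335/2305843009213693952 → NEW=0, ERR=285902846086334177335/2305843009213693952
(6,0): OLD=4415191859262723/70368744177664 → NEW=0, ERR=4415191859262723/70368744177664
(6,1): OLD=159963458274927583/1125899906842624 → NEW=255, ERR=-127141017969941537/1125899906842624
(6,2): OLD=998444203521997757/18014398509481984 → NEW=0, ERR=998444203521997757/18014398509481984
(6,3): OLD=15341878676208295523/144115188075855872 → NEW=0, ERR=15341878676208295523/144115188075855872
(6,4): OLD=52568460782748927737/288230376151711744 → NEW=255, ERR=-20930285135937566983/288230376151711744
(6,5): OLD=4669826007539216928109/36893488147419103232 → NEW=0, ERR=4669826007539216928109/36893488147419103232
(6,6): OLD=161240741086344266770475/590295810358705651712 → NEW=255, ERR=10715309444874325583915/590295810358705651712
Row 0: ...#.##
Row 1: ..#.#.#
Row 2: ....#.#
Row 3: ..#.###
Row 4: ..#.#.#
Row 5: ...#.#.
Row 6: .#..#.#

Answer: ...#.##
..#.#.#
....#.#
..#.###
..#.#.#
...#.#.
.#..#.#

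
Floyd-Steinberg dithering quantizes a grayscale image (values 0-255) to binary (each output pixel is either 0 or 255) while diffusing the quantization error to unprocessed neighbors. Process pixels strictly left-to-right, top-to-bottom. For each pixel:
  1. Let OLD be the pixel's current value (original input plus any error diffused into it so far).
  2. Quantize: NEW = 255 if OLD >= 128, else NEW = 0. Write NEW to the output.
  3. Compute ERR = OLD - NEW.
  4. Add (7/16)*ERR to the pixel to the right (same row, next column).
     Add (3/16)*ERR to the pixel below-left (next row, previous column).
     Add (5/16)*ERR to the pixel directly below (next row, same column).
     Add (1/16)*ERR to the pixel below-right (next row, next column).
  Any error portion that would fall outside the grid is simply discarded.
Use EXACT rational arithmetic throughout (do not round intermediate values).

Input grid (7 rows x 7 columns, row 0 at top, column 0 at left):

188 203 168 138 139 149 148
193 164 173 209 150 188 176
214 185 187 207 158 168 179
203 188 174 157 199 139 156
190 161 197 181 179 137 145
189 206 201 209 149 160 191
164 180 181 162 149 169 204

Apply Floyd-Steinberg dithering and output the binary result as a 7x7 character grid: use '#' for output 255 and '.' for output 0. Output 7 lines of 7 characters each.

Answer: ###.#.#
#.##.##
##.###.
###.#.#
#.###.#
###.##.
.#.#.##

Derivation:
(0,0): OLD=188 → NEW=255, ERR=-67
(0,1): OLD=2779/16 → NEW=255, ERR=-1301/16
(0,2): OLD=33901/256 → NEW=255, ERR=-31379/256
(0,3): OLD=345595/4096 → NEW=0, ERR=345595/4096
(0,4): OLD=11528669/65536 → NEW=255, ERR=-5183011/65536
(0,5): OLD=119956747/1048576 → NEW=0, ERR=119956747/1048576
(0,6): OLD=3322725197/16777216 → NEW=255, ERR=-955464883/16777216
(1,0): OLD=40145/256 → NEW=255, ERR=-25135/256
(1,1): OLD=140215/2048 → NEW=0, ERR=140215/2048
(1,2): OLD=11494147/65536 → NEW=255, ERR=-5217533/65536
(1,3): OLD=46673799/262144 → NEW=255, ERR=-20172921/262144
(1,4): OLD=1985442293/16777216 → NEW=0, ERR=1985442293/16777216
(1,5): OLD=34883628037/134217728 → NEW=255, ERR=658107397/134217728
(1,6): OLD=359699742123/2147483648 → NEW=255, ERR=-187908588117/2147483648
(2,0): OLD=6427597/32768 → NEW=255, ERR=-1928243/32768
(2,1): OLD=167338399/1048576 → NEW=255, ERR=-100048481/1048576
(2,2): OLD=1849312413/16777216 → NEW=0, ERR=1849312413/16777216
(2,3): OLD=33338314997/134217728 → NEW=255, ERR=-887205643/134217728
(2,4): OLD=202077727621/1073741824 → NEW=255, ERR=-71726437499/1073741824
(2,5): OLD=4511325361751/34359738368 → NEW=255, ERR=-4250407922089/34359738368
(2,6): OLD=53789223675601/549755813888 → NEW=0, ERR=53789223675601/549755813888
(3,0): OLD=2797110525/16777216 → NEW=255, ERR=-1481079555/16777216
(3,1): OLD=18327553593/134217728 → NEW=255, ERR=-15897967047/134217728
(3,2): OLD=160440529723/1073741824 → NEW=255, ERR=-113363635397/1073741824
(3,3): OLD=442845617581/4294967296 → NEW=0, ERR=442845617581/4294967296
(3,4): OLD=109746183137533/549755813888 → NEW=255, ERR=-30441549403907/549755813888
(3,5): OLD=397088592759879/4398046511104 → NEW=0, ERR=397088592759879/4398046511104
(3,6): OLD=15364660974031385/70368744177664 → NEW=255, ERR=-2579368791272935/70368744177664
(4,0): OLD=301084809779/2147483648 → NEW=255, ERR=-246523520461/2147483648
(4,1): OLD=1664655874839/34359738368 → NEW=0, ERR=1664655874839/34359738368
(4,2): OLD=108374720054201/549755813888 → NEW=255, ERR=-31813012487239/549755813888
(4,3): OLD=751728057662915/4398046511104 → NEW=255, ERR=-369773802668605/4398046511104
(4,4): OLD=5217333151823961/35184372088832 → NEW=255, ERR=-3754681730828199/35184372088832
(4,5): OLD=121815205729116121/1125899906842624 → NEW=0, ERR=121815205729116121/1125899906842624
(4,6): OLD=3360099400423394751/18014398509481984 → NEW=255, ERR=-1233572219494511169/18014398509481984
(5,0): OLD=89175934812469/549755813888 → NEW=255, ERR=-51011797728971/549755813888
(5,1): OLD=714767994879719/4398046511104 → NEW=255, ERR=-406733865451801/4398046511104
(5,2): OLD=4564107283015937/35184372088832 → NEW=255, ERR=-4407907599636223/35184372088832
(5,3): OLD=29355078484594277/281474976710656 → NEW=0, ERR=29355078484594277/281474976710656
(5,4): OLD=3176122022253129015/18014398509481984 → NEW=255, ERR=-1417549597664776905/18014398509481984
(5,5): OLD=20158057877141079495/144115188075855872 → NEW=255, ERR=-16591315082202167865/144115188075855872
(5,6): OLD=290526266737946786505/2305843009213693952 → NEW=0, ERR=290526266737946786505/2305843009213693952
(6,0): OLD=8279800539622653/70368744177664 → NEW=0, ERR=8279800539622653/70368744177664
(6,1): OLD=195104922065761185/1125899906842624 → NEW=255, ERR=-91999554179107935/1125899906842624
(6,2): OLD=2159481107280158147/18014398509481984 → NEW=0, ERR=2159481107280158147/18014398509481984
(6,3): OLD=32346908159300250653/144115188075855872 → NEW=255, ERR=-4402464800042996707/144115188075855872
(6,4): OLD=27663403225431763991/288230376151711744 → NEW=0, ERR=27663403225431763991/288230376151711744
(6,5): OLD=7146977322674582716179/36893488147419103232 → NEW=255, ERR=-2260862154917288607981/36893488147419103232
(6,6): OLD=123589034906746920640341/590295810358705651712 → NEW=255, ERR=-26936396734723020546219/590295810358705651712
Row 0: ###.#.#
Row 1: #.##.##
Row 2: ##.###.
Row 3: ###.#.#
Row 4: #.###.#
Row 5: ###.##.
Row 6: .#.#.##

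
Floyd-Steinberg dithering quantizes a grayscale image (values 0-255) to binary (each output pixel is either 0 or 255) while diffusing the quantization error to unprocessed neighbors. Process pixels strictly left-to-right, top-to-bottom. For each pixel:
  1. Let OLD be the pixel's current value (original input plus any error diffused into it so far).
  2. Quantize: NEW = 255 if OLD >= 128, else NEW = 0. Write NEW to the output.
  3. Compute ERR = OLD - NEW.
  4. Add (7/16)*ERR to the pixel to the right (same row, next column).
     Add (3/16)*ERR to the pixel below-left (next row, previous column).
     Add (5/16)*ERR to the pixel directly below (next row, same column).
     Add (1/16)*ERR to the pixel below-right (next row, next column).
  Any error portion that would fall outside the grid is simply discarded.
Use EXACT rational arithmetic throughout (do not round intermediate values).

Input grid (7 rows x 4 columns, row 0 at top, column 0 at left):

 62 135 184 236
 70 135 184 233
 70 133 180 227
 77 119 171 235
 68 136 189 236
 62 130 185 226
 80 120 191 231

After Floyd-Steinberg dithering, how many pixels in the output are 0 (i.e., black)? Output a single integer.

Answer: 10

Derivation:
(0,0): OLD=62 → NEW=0, ERR=62
(0,1): OLD=1297/8 → NEW=255, ERR=-743/8
(0,2): OLD=18351/128 → NEW=255, ERR=-14289/128
(0,3): OLD=383305/2048 → NEW=255, ERR=-138935/2048
(1,0): OLD=9211/128 → NEW=0, ERR=9211/128
(1,1): OLD=123293/1024 → NEW=0, ERR=123293/1024
(1,2): OLD=6005281/32768 → NEW=255, ERR=-2350559/32768
(1,3): OLD=90932407/524288 → NEW=255, ERR=-42761033/524288
(2,0): OLD=1885199/16384 → NEW=0, ERR=1885199/16384
(2,1): OLD=111156309/524288 → NEW=255, ERR=-22537131/524288
(2,2): OLD=137373465/1048576 → NEW=255, ERR=-130013415/1048576
(2,3): OLD=2395505909/16777216 → NEW=255, ERR=-1882684171/16777216
(3,0): OLD=879943263/8388608 → NEW=0, ERR=879943263/8388608
(3,1): OLD=18173441921/134217728 → NEW=255, ERR=-16052078719/134217728
(3,2): OLD=120692641535/2147483648 → NEW=0, ERR=120692641535/2147483648
(3,3): OLD=7448201663865/34359738368 → NEW=255, ERR=-1313531619975/34359738368
(4,0): OLD=168268112947/2147483648 → NEW=0, ERR=168268112947/2147483648
(4,1): OLD=2576989155545/17179869184 → NEW=255, ERR=-1803877486375/17179869184
(4,2): OLD=80255048326393/549755813888 → NEW=255, ERR=-59932684215047/549755813888
(4,3): OLD=1582163950370719/8796093022208 → NEW=255, ERR=-660839770292321/8796093022208
(5,0): OLD=18361522289283/274877906944 → NEW=0, ERR=18361522289283/274877906944
(5,1): OLD=975211591386293/8796093022208 → NEW=0, ERR=975211591386293/8796093022208
(5,2): OLD=786318661385469/4398046511104 → NEW=255, ERR=-335183198946051/4398046511104
(5,3): OLD=22850985784157057/140737488355328 → NEW=255, ERR=-13037073746451583/140737488355328
(6,0): OLD=17122477408870399/140737488355328 → NEW=0, ERR=17122477408870399/140737488355328
(6,1): OLD=445313759128517993/2251799813685248 → NEW=255, ERR=-128895193361220247/2251799813685248
(6,2): OLD=4745039515356900623/36028797018963968 → NEW=255, ERR=-4442303724478911217/36028797018963968
(6,3): OLD=82633032549514371177/576460752303423488 → NEW=255, ERR=-64364459287858618263/576460752303423488
Output grid:
  Row 0: .###  (1 black, running=1)
  Row 1: ..##  (2 black, running=3)
  Row 2: .###  (1 black, running=4)
  Row 3: .#.#  (2 black, running=6)
  Row 4: .###  (1 black, running=7)
  Row 5: ..##  (2 black, running=9)
  Row 6: .###  (1 black, running=10)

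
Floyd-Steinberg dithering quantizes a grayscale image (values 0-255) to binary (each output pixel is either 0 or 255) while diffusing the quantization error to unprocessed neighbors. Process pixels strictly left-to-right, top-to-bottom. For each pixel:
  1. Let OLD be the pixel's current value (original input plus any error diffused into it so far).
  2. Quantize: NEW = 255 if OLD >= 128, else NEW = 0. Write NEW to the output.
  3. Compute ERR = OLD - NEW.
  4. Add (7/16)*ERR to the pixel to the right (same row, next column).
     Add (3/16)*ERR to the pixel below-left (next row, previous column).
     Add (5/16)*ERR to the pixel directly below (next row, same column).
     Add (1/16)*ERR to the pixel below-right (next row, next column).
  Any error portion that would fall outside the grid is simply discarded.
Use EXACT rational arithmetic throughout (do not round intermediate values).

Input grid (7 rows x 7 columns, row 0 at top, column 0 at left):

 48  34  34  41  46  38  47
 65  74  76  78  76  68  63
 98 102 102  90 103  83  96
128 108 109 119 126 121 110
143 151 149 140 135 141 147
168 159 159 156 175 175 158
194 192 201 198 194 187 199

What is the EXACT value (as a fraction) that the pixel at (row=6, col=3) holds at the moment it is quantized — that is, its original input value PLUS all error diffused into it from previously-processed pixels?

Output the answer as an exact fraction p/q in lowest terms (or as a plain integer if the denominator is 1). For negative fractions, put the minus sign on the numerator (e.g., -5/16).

Answer: 1627995363930824497/9007199254740992

Derivation:
(0,0): OLD=48 → NEW=0, ERR=48
(0,1): OLD=55 → NEW=0, ERR=55
(0,2): OLD=929/16 → NEW=0, ERR=929/16
(0,3): OLD=16999/256 → NEW=0, ERR=16999/256
(0,4): OLD=307409/4096 → NEW=0, ERR=307409/4096
(0,5): OLD=4642231/65536 → NEW=0, ERR=4642231/65536
(0,6): OLD=81778689/1048576 → NEW=0, ERR=81778689/1048576
(1,0): OLD=1445/16 → NEW=0, ERR=1445/16
(1,1): OLD=18507/128 → NEW=255, ERR=-14133/128
(1,2): OLD=252831/4096 → NEW=0, ERR=252831/4096
(1,3): OLD=2350399/16384 → NEW=255, ERR=-1827521/16384
(1,4): OLD=71392345/1048576 → NEW=0, ERR=71392345/1048576
(1,5): OLD=1168004177/8388608 → NEW=255, ERR=-971090863/8388608
(1,6): OLD=5523433951/134217728 → NEW=0, ERR=5523433951/134217728
(2,0): OLD=216105/2048 → NEW=0, ERR=216105/2048
(2,1): OLD=8577275/65536 → NEW=255, ERR=-8134405/65536
(2,2): OLD=41074049/1048576 → NEW=0, ERR=41074049/1048576
(2,3): OLD=745781417/8388608 → NEW=0, ERR=745781417/8388608
(2,4): OLD=9025813181/67108864 → NEW=255, ERR=-8086947139/67108864
(2,5): OLD=13045135811/2147483648 → NEW=0, ERR=13045135811/2147483648
(2,6): OLD=3583126289157/34359738368 → NEW=0, ERR=3583126289157/34359738368
(3,0): OLD=144391313/1048576 → NEW=255, ERR=-122995567/1048576
(3,1): OLD=267042933/8388608 → NEW=0, ERR=267042933/8388608
(3,2): OLD=9669067627/67108864 → NEW=255, ERR=-7443692693/67108864
(3,3): OLD=20967145651/268435456 → NEW=0, ERR=20967145651/268435456
(3,4): OLD=4439631098769/34359738368 → NEW=255, ERR=-4322102185071/34359738368
(3,5): OLD=21959105491067/274877906944 → NEW=0, ERR=21959105491067/274877906944
(3,6): OLD=782493683608997/4398046511104 → NEW=255, ERR=-339008176722523/4398046511104
(4,0): OLD=15074441223/134217728 → NEW=0, ERR=15074441223/134217728
(4,1): OLD=390748965315/2147483648 → NEW=255, ERR=-156859364925/2147483648
(4,2): OLD=3402169117949/34359738368 → NEW=0, ERR=3402169117949/34359738368
(4,3): OLD=48711246886287/274877906944 → NEW=255, ERR=-21382619384433/274877906944
(4,4): OLD=179260764762497/2199023255552 → NEW=0, ERR=179260764762497/2199023255552
(4,5): OLD=12618118465154285/70368744177664 → NEW=255, ERR=-5325911300150035/70368744177664
(4,6): OLD=106726784072726795/1125899906842624 → NEW=0, ERR=106726784072726795/1125899906842624
(5,0): OLD=6507813248889/34359738368 → NEW=255, ERR=-2253920034951/34359738368
(5,1): OLD=36575274638235/274877906944 → NEW=255, ERR=-33518591632485/274877906944
(5,2): OLD=258260080846201/2199023255552 → NEW=0, ERR=258260080846201/2199023255552
(5,3): OLD=3598399477120053/17592186044416 → NEW=255, ERR=-887607964206027/17592186044416
(5,4): OLD=179409498598825011/1125899906842624 → NEW=255, ERR=-107694977646044109/1125899906842624
(5,5): OLD=1192271927700807243/9007199254740992 → NEW=255, ERR=-1104563882258145717/9007199254740992
(5,6): OLD=18625607256668075077/144115188075855872 → NEW=255, ERR=-18123765702675172283/144115188075855872
(6,0): OLD=662508446858681/4398046511104 → NEW=255, ERR=-458993413472839/4398046511104
(6,1): OLD=8877416377806293/70368744177664 → NEW=0, ERR=8877416377806293/70368744177664
(6,2): OLD=310537353827015151/1125899906842624 → NEW=255, ERR=23432877582146031/1125899906842624
(6,3): OLD=1627995363930824497/9007199254740992 → NEW=255, ERR=-668840446028128463/9007199254740992
Target (6,3): original=198, with diffused error = 1627995363930824497/9007199254740992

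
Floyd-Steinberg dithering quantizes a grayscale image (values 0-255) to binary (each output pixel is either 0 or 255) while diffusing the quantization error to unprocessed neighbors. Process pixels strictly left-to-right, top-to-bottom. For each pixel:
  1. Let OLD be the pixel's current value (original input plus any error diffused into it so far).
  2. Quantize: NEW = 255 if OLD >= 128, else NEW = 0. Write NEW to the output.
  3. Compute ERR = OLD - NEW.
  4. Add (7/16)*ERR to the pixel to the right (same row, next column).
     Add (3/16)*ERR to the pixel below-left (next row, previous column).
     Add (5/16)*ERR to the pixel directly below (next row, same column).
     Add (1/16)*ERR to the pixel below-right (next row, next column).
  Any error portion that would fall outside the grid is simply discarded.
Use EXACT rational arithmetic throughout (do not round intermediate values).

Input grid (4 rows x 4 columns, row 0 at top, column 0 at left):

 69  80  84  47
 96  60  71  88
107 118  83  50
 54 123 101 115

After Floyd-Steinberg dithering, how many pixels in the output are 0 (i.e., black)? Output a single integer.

Answer: 11

Derivation:
(0,0): OLD=69 → NEW=0, ERR=69
(0,1): OLD=1763/16 → NEW=0, ERR=1763/16
(0,2): OLD=33845/256 → NEW=255, ERR=-31435/256
(0,3): OLD=-27533/4096 → NEW=0, ERR=-27533/4096
(1,0): OLD=35385/256 → NEW=255, ERR=-29895/256
(1,1): OLD=50447/2048 → NEW=0, ERR=50447/2048
(1,2): OLD=3213243/65536 → NEW=0, ERR=3213243/65536
(1,3): OLD=104517389/1048576 → NEW=0, ERR=104517389/1048576
(2,0): OLD=2461717/32768 → NEW=0, ERR=2461717/32768
(2,1): OLD=168254135/1048576 → NEW=255, ERR=-99132745/1048576
(2,2): OLD=161877523/2097152 → NEW=0, ERR=161877523/2097152
(2,3): OLD=3958861927/33554432 → NEW=0, ERR=3958861927/33554432
(3,0): OLD=1002446149/16777216 → NEW=0, ERR=1002446149/16777216
(3,1): OLD=37249524187/268435456 → NEW=255, ERR=-31201517093/268435456
(3,2): OLD=388617395493/4294967296 → NEW=0, ERR=388617395493/4294967296
(3,3): OLD=13488258393475/68719476736 → NEW=255, ERR=-4035208174205/68719476736
Output grid:
  Row 0: ..#.  (3 black, running=3)
  Row 1: #...  (3 black, running=6)
  Row 2: .#..  (3 black, running=9)
  Row 3: .#.#  (2 black, running=11)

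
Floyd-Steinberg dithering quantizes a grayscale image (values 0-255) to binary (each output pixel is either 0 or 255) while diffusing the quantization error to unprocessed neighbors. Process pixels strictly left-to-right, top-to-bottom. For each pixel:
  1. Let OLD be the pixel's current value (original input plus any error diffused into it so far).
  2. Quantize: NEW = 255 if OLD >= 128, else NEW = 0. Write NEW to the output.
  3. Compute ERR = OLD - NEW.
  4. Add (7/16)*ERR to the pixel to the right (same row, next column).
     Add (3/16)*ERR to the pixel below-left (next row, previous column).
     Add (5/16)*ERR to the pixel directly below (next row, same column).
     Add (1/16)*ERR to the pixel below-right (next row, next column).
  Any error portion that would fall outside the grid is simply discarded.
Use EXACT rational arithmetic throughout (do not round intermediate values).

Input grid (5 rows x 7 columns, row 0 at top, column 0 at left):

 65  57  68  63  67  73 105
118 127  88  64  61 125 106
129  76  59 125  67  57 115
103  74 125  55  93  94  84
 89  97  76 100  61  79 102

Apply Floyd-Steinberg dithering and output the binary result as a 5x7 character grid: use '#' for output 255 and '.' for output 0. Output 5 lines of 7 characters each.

(0,0): OLD=65 → NEW=0, ERR=65
(0,1): OLD=1367/16 → NEW=0, ERR=1367/16
(0,2): OLD=26977/256 → NEW=0, ERR=26977/256
(0,3): OLD=446887/4096 → NEW=0, ERR=446887/4096
(0,4): OLD=7519121/65536 → NEW=0, ERR=7519121/65536
(0,5): OLD=129179895/1048576 → NEW=0, ERR=129179895/1048576
(0,6): OLD=2665866945/16777216 → NEW=255, ERR=-1612323135/16777216
(1,0): OLD=39509/256 → NEW=255, ERR=-25771/256
(1,1): OLD=273363/2048 → NEW=255, ERR=-248877/2048
(1,2): OLD=6131663/65536 → NEW=0, ERR=6131663/65536
(1,3): OLD=43811235/262144 → NEW=255, ERR=-23035485/262144
(1,4): OLD=1481889033/16777216 → NEW=0, ERR=1481889033/16777216
(1,5): OLD=25674986201/134217728 → NEW=255, ERR=-8550534439/134217728
(1,6): OLD=119821626775/2147483648 → NEW=0, ERR=119821626775/2147483648
(2,0): OLD=2449601/32768 → NEW=0, ERR=2449601/32768
(2,1): OLD=85963483/1048576 → NEW=0, ERR=85963483/1048576
(2,2): OLD=1678282321/16777216 → NEW=0, ERR=1678282321/16777216
(2,3): OLD=21973212937/134217728 → NEW=255, ERR=-12252307703/134217728
(2,4): OLD=39972520089/1073741824 → NEW=0, ERR=39972520089/1073741824
(2,5): OLD=2383224289651/34359738368 → NEW=0, ERR=2383224289651/34359738368
(2,6): OLD=87301281950293/549755813888 → NEW=255, ERR=-52886450591147/549755813888
(3,0): OLD=2377879857/16777216 → NEW=255, ERR=-1900310223/16777216
(3,1): OLD=9864086749/134217728 → NEW=0, ERR=9864086749/134217728
(3,2): OLD=189430879399/1073741824 → NEW=255, ERR=-84373285721/1073741824
(3,3): OLD=22878781441/4294967296 → NEW=0, ERR=22878781441/4294967296
(3,4): OLD=62817187763505/549755813888 → NEW=0, ERR=62817187763505/549755813888
(3,5): OLD=659508790058147/4398046511104 → NEW=255, ERR=-461993070273373/4398046511104
(3,6): OLD=866617704439613/70368744177664 → NEW=0, ERR=866617704439613/70368744177664
(4,0): OLD=144705895999/2147483648 → NEW=0, ERR=144705895999/2147483648
(4,1): OLD=4385483410739/34359738368 → NEW=0, ERR=4385483410739/34359738368
(4,2): OLD=62054396977629/549755813888 → NEW=0, ERR=62054396977629/549755813888
(4,3): OLD=736942471093903/4398046511104 → NEW=255, ERR=-384559389237617/4398046511104
(4,4): OLD=1375356921044925/35184372088832 → NEW=0, ERR=1375356921044925/35184372088832
(4,5): OLD=81882097060373885/1125899906842624 → NEW=0, ERR=81882097060373885/1125899906842624
(4,6): OLD=2361702517754965115/18014398509481984 → NEW=255, ERR=-2231969102162940805/18014398509481984
Row 0: ......#
Row 1: ##.#.#.
Row 2: ...#..#
Row 3: #.#..#.
Row 4: ...#..#

Answer: ......#
##.#.#.
...#..#
#.#..#.
...#..#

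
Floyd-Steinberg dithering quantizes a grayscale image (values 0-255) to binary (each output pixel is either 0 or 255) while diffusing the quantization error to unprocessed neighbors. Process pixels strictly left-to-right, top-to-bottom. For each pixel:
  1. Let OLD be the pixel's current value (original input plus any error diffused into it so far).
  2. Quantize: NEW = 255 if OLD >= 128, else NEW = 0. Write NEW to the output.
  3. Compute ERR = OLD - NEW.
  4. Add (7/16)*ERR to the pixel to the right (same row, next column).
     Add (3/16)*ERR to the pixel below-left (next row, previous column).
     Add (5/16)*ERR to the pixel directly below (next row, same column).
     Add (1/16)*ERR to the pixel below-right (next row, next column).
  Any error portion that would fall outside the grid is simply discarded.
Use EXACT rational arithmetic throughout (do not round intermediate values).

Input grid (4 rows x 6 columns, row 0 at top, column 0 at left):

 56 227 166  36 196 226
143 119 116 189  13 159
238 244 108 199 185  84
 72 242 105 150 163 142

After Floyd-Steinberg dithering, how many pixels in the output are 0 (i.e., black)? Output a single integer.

(0,0): OLD=56 → NEW=0, ERR=56
(0,1): OLD=503/2 → NEW=255, ERR=-7/2
(0,2): OLD=5263/32 → NEW=255, ERR=-2897/32
(0,3): OLD=-1847/512 → NEW=0, ERR=-1847/512
(0,4): OLD=1592703/8192 → NEW=255, ERR=-496257/8192
(0,5): OLD=26148473/131072 → NEW=255, ERR=-7274887/131072
(1,0): OLD=5115/32 → NEW=255, ERR=-3045/32
(1,1): OLD=16077/256 → NEW=0, ERR=16077/256
(1,2): OLD=936257/8192 → NEW=0, ERR=936257/8192
(1,3): OLD=7237061/32768 → NEW=255, ERR=-1118779/32768
(1,4): OLD=-66060889/2097152 → NEW=0, ERR=-66060889/2097152
(1,5): OLD=4163695713/33554432 → NEW=0, ERR=4163695713/33554432
(2,0): OLD=901279/4096 → NEW=255, ERR=-143201/4096
(2,1): OLD=34578325/131072 → NEW=255, ERR=1154965/131072
(2,2): OLD=304283807/2097152 → NEW=255, ERR=-230489953/2097152
(2,3): OLD=2373696071/16777216 → NEW=255, ERR=-1904494009/16777216
(2,4): OLD=78718788917/536870912 → NEW=255, ERR=-58183293643/536870912
(2,5): OLD=630455519683/8589934592 → NEW=0, ERR=630455519683/8589934592
(3,0): OLD=131547679/2097152 → NEW=0, ERR=131547679/2097152
(3,1): OLD=4184307363/16777216 → NEW=255, ERR=-93882717/16777216
(3,2): OLD=6371649617/134217728 → NEW=0, ERR=6371649617/134217728
(3,3): OLD=928622027739/8589934592 → NEW=0, ERR=928622027739/8589934592
(3,4): OLD=12582252872555/68719476736 → NEW=255, ERR=-4941213695125/68719476736
(3,5): OLD=139312914479333/1099511627776 → NEW=0, ERR=139312914479333/1099511627776
Output grid:
  Row 0: .##.##  (2 black, running=2)
  Row 1: #..#..  (4 black, running=6)
  Row 2: #####.  (1 black, running=7)
  Row 3: .#..#.  (4 black, running=11)

Answer: 11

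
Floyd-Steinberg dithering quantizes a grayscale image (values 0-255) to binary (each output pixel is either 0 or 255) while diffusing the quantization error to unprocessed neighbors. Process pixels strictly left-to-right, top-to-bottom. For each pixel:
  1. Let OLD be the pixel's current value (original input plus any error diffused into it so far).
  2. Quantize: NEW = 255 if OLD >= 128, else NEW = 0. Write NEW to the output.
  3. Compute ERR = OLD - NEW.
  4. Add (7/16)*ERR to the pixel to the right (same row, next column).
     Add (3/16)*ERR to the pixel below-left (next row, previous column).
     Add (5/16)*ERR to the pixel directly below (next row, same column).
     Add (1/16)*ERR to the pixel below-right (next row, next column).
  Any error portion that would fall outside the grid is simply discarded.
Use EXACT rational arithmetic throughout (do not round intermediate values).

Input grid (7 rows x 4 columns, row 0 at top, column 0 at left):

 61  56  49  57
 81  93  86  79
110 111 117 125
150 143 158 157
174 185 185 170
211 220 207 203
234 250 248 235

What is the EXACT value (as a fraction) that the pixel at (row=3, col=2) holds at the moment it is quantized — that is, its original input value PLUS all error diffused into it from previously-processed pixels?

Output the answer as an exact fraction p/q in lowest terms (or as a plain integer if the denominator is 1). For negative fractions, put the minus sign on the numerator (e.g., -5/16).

Answer: 492493863837/4294967296

Derivation:
(0,0): OLD=61 → NEW=0, ERR=61
(0,1): OLD=1323/16 → NEW=0, ERR=1323/16
(0,2): OLD=21805/256 → NEW=0, ERR=21805/256
(0,3): OLD=386107/4096 → NEW=0, ERR=386107/4096
(1,0): OLD=29585/256 → NEW=0, ERR=29585/256
(1,1): OLD=387447/2048 → NEW=255, ERR=-134793/2048
(1,2): OLD=6990403/65536 → NEW=0, ERR=6990403/65536
(1,3): OLD=168240965/1048576 → NEW=255, ERR=-99145915/1048576
(2,0): OLD=4383501/32768 → NEW=255, ERR=-3972339/32768
(2,1): OLD=67757279/1048576 → NEW=0, ERR=67757279/1048576
(2,2): OLD=328751963/2097152 → NEW=255, ERR=-206021797/2097152
(2,3): OLD=1984385167/33554432 → NEW=0, ERR=1984385167/33554432
(3,0): OLD=2084279997/16777216 → NEW=0, ERR=2084279997/16777216
(3,1): OLD=51418451811/268435456 → NEW=255, ERR=-17032589469/268435456
(3,2): OLD=492493863837/4294967296 → NEW=0, ERR=492493863837/4294967296
Target (3,2): original=158, with diffused error = 492493863837/4294967296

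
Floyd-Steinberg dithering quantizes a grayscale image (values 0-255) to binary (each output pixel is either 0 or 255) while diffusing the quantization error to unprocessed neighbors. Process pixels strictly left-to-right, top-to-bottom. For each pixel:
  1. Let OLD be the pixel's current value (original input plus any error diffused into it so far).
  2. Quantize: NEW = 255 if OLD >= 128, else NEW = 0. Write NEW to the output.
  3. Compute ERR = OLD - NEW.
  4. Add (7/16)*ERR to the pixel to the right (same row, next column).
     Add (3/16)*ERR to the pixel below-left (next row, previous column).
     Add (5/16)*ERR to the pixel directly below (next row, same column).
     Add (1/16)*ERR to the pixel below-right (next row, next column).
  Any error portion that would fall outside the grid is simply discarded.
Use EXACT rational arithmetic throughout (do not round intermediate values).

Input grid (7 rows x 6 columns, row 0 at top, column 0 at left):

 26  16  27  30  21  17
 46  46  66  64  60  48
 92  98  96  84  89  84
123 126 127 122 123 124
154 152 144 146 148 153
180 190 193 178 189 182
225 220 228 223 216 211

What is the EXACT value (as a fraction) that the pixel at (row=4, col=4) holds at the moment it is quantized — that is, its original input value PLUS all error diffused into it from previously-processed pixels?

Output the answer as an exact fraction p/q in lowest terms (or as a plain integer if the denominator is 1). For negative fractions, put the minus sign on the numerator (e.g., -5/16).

(0,0): OLD=26 → NEW=0, ERR=26
(0,1): OLD=219/8 → NEW=0, ERR=219/8
(0,2): OLD=4989/128 → NEW=0, ERR=4989/128
(0,3): OLD=96363/2048 → NEW=0, ERR=96363/2048
(0,4): OLD=1362669/32768 → NEW=0, ERR=1362669/32768
(0,5): OLD=18451579/524288 → NEW=0, ERR=18451579/524288
(1,0): OLD=7585/128 → NEW=0, ERR=7585/128
(1,1): OLD=91559/1024 → NEW=0, ERR=91559/1024
(1,2): OLD=4188787/32768 → NEW=0, ERR=4188787/32768
(1,3): OLD=18987543/131072 → NEW=255, ERR=-14435817/131072
(1,4): OLD=288150789/8388608 → NEW=0, ERR=288150789/8388608
(1,5): OLD=10284476051/134217728 → NEW=0, ERR=10284476051/134217728
(2,0): OLD=2085405/16384 → NEW=0, ERR=2085405/16384
(2,1): OLD=109733455/524288 → NEW=255, ERR=-23959985/524288
(2,2): OLD=846337837/8388608 → NEW=0, ERR=846337837/8388608
(2,3): OLD=7257987205/67108864 → NEW=0, ERR=7257987205/67108864
(2,4): OLD=331861080207/2147483648 → NEW=255, ERR=-215747250033/2147483648
(2,5): OLD=2272511958745/34359738368 → NEW=0, ERR=2272511958745/34359738368
(3,0): OLD=1293583629/8388608 → NEW=255, ERR=-845511411/8388608
(3,1): OLD=6341397961/67108864 → NEW=0, ERR=6341397961/67108864
(3,2): OLD=116657797195/536870912 → NEW=255, ERR=-20244285365/536870912
(3,3): OLD=4355746779649/34359738368 → NEW=0, ERR=4355746779649/34359738368
(3,4): OLD=45692018944161/274877906944 → NEW=255, ERR=-24401847326559/274877906944
(3,5): OLD=437829666436559/4398046511104 → NEW=0, ERR=437829666436559/4398046511104
(4,0): OLD=150559978339/1073741824 → NEW=255, ERR=-123244186781/1073741824
(4,1): OLD=2026251472583/17179869184 → NEW=0, ERR=2026251472583/17179869184
(4,2): OLD=117368222594213/549755813888 → NEW=255, ERR=-22819509947227/549755813888
(4,3): OLD=1305811521810585/8796093022208 → NEW=255, ERR=-937192198852455/8796093022208
(4,4): OLD=14106556486581417/140737488355328 → NEW=0, ERR=14106556486581417/140737488355328
Target (4,4): original=148, with diffused error = 14106556486581417/140737488355328

Answer: 14106556486581417/140737488355328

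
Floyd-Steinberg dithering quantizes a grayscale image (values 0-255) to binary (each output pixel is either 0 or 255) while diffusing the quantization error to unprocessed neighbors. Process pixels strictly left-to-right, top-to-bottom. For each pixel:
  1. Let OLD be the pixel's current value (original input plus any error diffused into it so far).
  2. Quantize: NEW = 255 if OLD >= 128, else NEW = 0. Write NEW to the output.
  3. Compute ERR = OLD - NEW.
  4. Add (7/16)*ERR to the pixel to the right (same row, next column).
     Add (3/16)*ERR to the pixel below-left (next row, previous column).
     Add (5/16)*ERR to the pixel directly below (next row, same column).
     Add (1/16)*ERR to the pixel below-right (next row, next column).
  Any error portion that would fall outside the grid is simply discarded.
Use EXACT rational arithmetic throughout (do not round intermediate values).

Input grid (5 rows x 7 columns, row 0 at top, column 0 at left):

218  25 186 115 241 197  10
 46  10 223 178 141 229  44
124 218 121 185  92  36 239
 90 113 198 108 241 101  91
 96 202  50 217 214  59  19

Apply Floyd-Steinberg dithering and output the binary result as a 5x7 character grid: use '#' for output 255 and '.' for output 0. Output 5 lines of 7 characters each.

(0,0): OLD=218 → NEW=255, ERR=-37
(0,1): OLD=141/16 → NEW=0, ERR=141/16
(0,2): OLD=48603/256 → NEW=255, ERR=-16677/256
(0,3): OLD=354301/4096 → NEW=0, ERR=354301/4096
(0,4): OLD=18274283/65536 → NEW=255, ERR=1562603/65536
(0,5): OLD=217507693/1048576 → NEW=255, ERR=-49879187/1048576
(0,6): OLD=-181382149/16777216 → NEW=0, ERR=-181382149/16777216
(1,0): OLD=9239/256 → NEW=0, ERR=9239/256
(1,1): OLD=28705/2048 → NEW=0, ERR=28705/2048
(1,2): OLD=14781237/65536 → NEW=255, ERR=-1930443/65536
(1,3): OLD=50474001/262144 → NEW=255, ERR=-16372719/262144
(1,4): OLD=1973223059/16777216 → NEW=0, ERR=1973223059/16777216
(1,5): OLD=35574912899/134217728 → NEW=255, ERR=1349392259/134217728
(1,6): OLD=90295204429/2147483648 → NEW=0, ERR=90295204429/2147483648
(2,0): OLD=4518907/32768 → NEW=255, ERR=-3836933/32768
(2,1): OLD=176039161/1048576 → NEW=255, ERR=-91347719/1048576
(2,2): OLD=1054397995/16777216 → NEW=0, ERR=1054397995/16777216
(2,3): OLD=28613775507/134217728 → NEW=255, ERR=-5611745133/134217728
(2,4): OLD=116440273347/1073741824 → NEW=0, ERR=116440273347/1073741824
(2,5): OLD=3498523953665/34359738368 → NEW=0, ERR=3498523953665/34359738368
(2,6): OLD=163450367967511/549755813888 → NEW=255, ERR=23262635426071/549755813888
(3,0): OLD=621997003/16777216 → NEW=0, ERR=621997003/16777216
(3,1): OLD=14289026159/134217728 → NEW=0, ERR=14289026159/134217728
(3,2): OLD=269436560893/1073741824 → NEW=255, ERR=-4367604227/1073741824
(3,3): OLD=504296282171/4294967296 → NEW=0, ERR=504296282171/4294967296
(3,4): OLD=188421151791051/549755813888 → NEW=255, ERR=48233419249611/549755813888
(3,5): OLD=817663286257681/4398046511104 → NEW=255, ERR=-303838574073839/4398046511104
(3,6): OLD=5655002184762511/70368744177664 → NEW=0, ERR=5655002184762511/70368744177664
(4,0): OLD=273905388805/2147483648 → NEW=0, ERR=273905388805/2147483648
(4,1): OLD=10054536955713/34359738368 → NEW=255, ERR=1292803671873/34359738368
(4,2): OLD=51599701189999/549755813888 → NEW=0, ERR=51599701189999/549755813888
(4,3): OLD=1367581879561589/4398046511104 → NEW=255, ERR=246080019230069/4398046511104
(4,4): OLD=9157845914668303/35184372088832 → NEW=255, ERR=185831032016143/35184372088832
(4,5): OLD=67861527244271439/1125899906842624 → NEW=0, ERR=67861527244271439/1125899906842624
(4,6): OLD=1191921762208155865/18014398509481984 → NEW=0, ERR=1191921762208155865/18014398509481984
Row 0: #.#.##.
Row 1: ..##.#.
Row 2: ##.#..#
Row 3: ..#.##.
Row 4: .#.##..

Answer: #.#.##.
..##.#.
##.#..#
..#.##.
.#.##..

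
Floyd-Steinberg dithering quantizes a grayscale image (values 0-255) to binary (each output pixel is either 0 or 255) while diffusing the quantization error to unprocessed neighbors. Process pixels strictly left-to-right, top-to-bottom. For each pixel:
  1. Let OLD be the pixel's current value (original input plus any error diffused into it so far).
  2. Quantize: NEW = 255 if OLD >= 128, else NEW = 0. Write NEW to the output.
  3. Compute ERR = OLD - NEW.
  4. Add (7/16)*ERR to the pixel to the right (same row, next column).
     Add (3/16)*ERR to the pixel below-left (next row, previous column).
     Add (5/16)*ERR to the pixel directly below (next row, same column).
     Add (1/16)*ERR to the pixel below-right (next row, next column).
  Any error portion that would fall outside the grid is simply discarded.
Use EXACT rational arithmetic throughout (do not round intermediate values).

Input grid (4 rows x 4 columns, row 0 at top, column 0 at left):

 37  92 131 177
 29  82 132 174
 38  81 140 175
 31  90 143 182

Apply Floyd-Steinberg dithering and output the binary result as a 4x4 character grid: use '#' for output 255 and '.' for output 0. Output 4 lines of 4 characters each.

Answer: ..##
.#.#
..#.
..##

Derivation:
(0,0): OLD=37 → NEW=0, ERR=37
(0,1): OLD=1731/16 → NEW=0, ERR=1731/16
(0,2): OLD=45653/256 → NEW=255, ERR=-19627/256
(0,3): OLD=587603/4096 → NEW=255, ERR=-456877/4096
(1,0): OLD=15577/256 → NEW=0, ERR=15577/256
(1,1): OLD=266991/2048 → NEW=255, ERR=-255249/2048
(1,2): OLD=2579611/65536 → NEW=0, ERR=2579611/65536
(1,3): OLD=158934829/1048576 → NEW=255, ERR=-108452051/1048576
(2,0): OLD=1102517/32768 → NEW=0, ERR=1102517/32768
(2,1): OLD=71256599/1048576 → NEW=0, ERR=71256599/1048576
(2,2): OLD=324741459/2097152 → NEW=255, ERR=-210032301/2097152
(2,3): OLD=3399826535/33554432 → NEW=0, ERR=3399826535/33554432
(3,0): OLD=910266213/16777216 → NEW=0, ERR=910266213/16777216
(3,1): OLD=31755295931/268435456 → NEW=0, ERR=31755295931/268435456
(3,2): OLD=801884248389/4294967296 → NEW=255, ERR=-293332412091/4294967296
(3,3): OLD=12199360711267/68719476736 → NEW=255, ERR=-5324105856413/68719476736
Row 0: ..##
Row 1: .#.#
Row 2: ..#.
Row 3: ..##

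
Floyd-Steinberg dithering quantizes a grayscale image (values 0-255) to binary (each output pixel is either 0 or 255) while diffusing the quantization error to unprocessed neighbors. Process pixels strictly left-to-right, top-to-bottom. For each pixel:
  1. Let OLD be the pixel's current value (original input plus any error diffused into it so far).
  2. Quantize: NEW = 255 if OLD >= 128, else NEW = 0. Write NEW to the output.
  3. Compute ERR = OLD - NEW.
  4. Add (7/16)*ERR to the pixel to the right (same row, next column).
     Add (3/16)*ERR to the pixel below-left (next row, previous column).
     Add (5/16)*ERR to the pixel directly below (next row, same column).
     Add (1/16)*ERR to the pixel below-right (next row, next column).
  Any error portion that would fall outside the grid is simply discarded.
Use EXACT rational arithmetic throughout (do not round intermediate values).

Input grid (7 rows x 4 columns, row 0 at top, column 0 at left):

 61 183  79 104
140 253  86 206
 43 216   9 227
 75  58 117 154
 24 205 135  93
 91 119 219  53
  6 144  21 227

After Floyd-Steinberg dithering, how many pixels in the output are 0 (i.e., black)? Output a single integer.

(0,0): OLD=61 → NEW=0, ERR=61
(0,1): OLD=3355/16 → NEW=255, ERR=-725/16
(0,2): OLD=15149/256 → NEW=0, ERR=15149/256
(0,3): OLD=532027/4096 → NEW=255, ERR=-512453/4096
(1,0): OLD=38545/256 → NEW=255, ERR=-26735/256
(1,1): OLD=426103/2048 → NEW=255, ERR=-96137/2048
(1,2): OLD=3779139/65536 → NEW=0, ERR=3779139/65536
(1,3): OLD=205342533/1048576 → NEW=255, ERR=-62044347/1048576
(2,0): OLD=51213/32768 → NEW=0, ERR=51213/32768
(2,1): OLD=216320735/1048576 → NEW=255, ERR=-51066145/1048576
(2,2): OLD=-17436517/2097152 → NEW=0, ERR=-17436517/2097152
(2,3): OLD=6995289423/33554432 → NEW=255, ERR=-1561090737/33554432
(3,0): OLD=1113286845/16777216 → NEW=0, ERR=1113286845/16777216
(3,1): OLD=18884717411/268435456 → NEW=0, ERR=18884717411/268435456
(3,2): OLD=573005713821/4294967296 → NEW=255, ERR=-522210946659/4294967296
(3,3): OLD=5892514732235/68719476736 → NEW=0, ERR=5892514732235/68719476736
(4,0): OLD=248796314937/4294967296 → NEW=0, ERR=248796314937/4294967296
(4,1): OLD=8029106460331/34359738368 → NEW=255, ERR=-732626823509/34359738368
(4,2): OLD=118912450341835/1099511627776 → NEW=0, ERR=118912450341835/1099511627776
(4,3): OLD=2806175630757629/17592186044416 → NEW=255, ERR=-1679831810568451/17592186044416
(5,0): OLD=57781751190761/549755813888 → NEW=0, ERR=57781751190761/549755813888
(5,1): OLD=3205623571844095/17592186044416 → NEW=255, ERR=-1280383869481985/17592186044416
(5,2): OLD=1774335264852019/8796093022208 → NEW=255, ERR=-468668455811021/8796093022208
(5,3): OLD=1860255536937579/281474976710656 → NEW=0, ERR=1860255536937579/281474976710656
(6,0): OLD=7092778442339741/281474976710656 → NEW=0, ERR=7092778442339741/281474976710656
(6,1): OLD=580329170730982427/4503599627370496 → NEW=255, ERR=-568088734248494053/4503599627370496
(6,2): OLD=-3901688916633569843/72057594037927936 → NEW=0, ERR=-3901688916633569843/72057594037927936
(6,3): OLD=232943154226595491739/1152921504606846976 → NEW=255, ERR=-61051829448150487141/1152921504606846976
Output grid:
  Row 0: .#.#  (2 black, running=2)
  Row 1: ##.#  (1 black, running=3)
  Row 2: .#.#  (2 black, running=5)
  Row 3: ..#.  (3 black, running=8)
  Row 4: .#.#  (2 black, running=10)
  Row 5: .##.  (2 black, running=12)
  Row 6: .#.#  (2 black, running=14)

Answer: 14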